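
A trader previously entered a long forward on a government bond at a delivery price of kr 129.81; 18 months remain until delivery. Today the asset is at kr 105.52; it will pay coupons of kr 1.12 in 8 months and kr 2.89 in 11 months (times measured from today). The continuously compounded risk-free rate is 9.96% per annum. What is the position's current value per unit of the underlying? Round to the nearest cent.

PV(remaining coupons) I = 1.12·e^(−0.0996·8/12) + 2.89·e^(−0.0996·11/12) = 3.6859
Current forward F = (S − I)·e^(rT) = (105.52 − 3.6859)·e^(0.0996·18/12) = 101.8341 × 1.161137 = 118.2433
Value (long) = (F − K)·e^(−rT) = (118.2433 − 129.81) × 0.861225 = -9.9615
Value = -kr 9.96

-kr 9.96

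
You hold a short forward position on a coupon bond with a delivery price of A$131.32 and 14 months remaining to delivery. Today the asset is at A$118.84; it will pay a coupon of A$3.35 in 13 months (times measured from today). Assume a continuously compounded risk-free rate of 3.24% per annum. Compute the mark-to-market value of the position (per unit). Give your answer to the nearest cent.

A$10.84

PV(remaining coupons) I = 3.35·e^(−0.0324·13/12) = 3.2345
Current forward F = (S − I)·e^(rT) = (118.84 − 3.2345)·e^(0.0324·14/12) = 115.6055 × 1.038524 = 120.0591
Value (long) = (F − K)·e^(−rT) = (120.0591 − 131.32) × 0.962906 = -10.8432
Short position value = −(long value) = A$10.84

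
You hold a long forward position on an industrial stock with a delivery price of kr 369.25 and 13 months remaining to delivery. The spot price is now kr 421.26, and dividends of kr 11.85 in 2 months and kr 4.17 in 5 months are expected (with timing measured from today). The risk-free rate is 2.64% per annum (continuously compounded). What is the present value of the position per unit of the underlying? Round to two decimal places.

kr 46.50

PV(remaining dividends) I = 11.85·e^(−0.0264·2/12) + 4.17·e^(−0.0264·5/12) = 15.9224
Current forward F = (S − I)·e^(rT) = (421.26 − 15.9224)·e^(0.0264·13/12) = 405.3376 × 1.029013 = 417.0977
Value (long) = (F − K)·e^(−rT) = (417.0977 − 369.25) × 0.971805 = 46.4986
Value = kr 46.50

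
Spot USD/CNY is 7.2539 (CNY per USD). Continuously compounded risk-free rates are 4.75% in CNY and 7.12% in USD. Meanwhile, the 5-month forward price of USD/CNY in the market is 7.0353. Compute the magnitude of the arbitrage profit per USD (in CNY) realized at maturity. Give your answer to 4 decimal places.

Fair forward: F* = S·e^(carry·T), with carry = (r_CNY − r_USD) = 0.0475 − 0.0712 = -0.0237
F* = 7.2539 · e^(-0.0237 × 5/12) = 7.2539 · e^-0.009875 = 7.2539 × 0.990174 = 7.1826
Market 7.0353 < fair 7.1826: forward underpriced → reverse cash-and-carry (short spot, go long the forward).
At maturity, profit = |F_mkt − F*| = |7.0353 − 7.1826| = 0.1473 per USD (in CNY)

0.1473 per USD (in CNY)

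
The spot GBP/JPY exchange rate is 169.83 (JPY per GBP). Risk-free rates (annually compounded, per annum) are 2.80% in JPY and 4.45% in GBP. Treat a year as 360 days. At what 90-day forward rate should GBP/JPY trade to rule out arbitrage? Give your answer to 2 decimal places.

By covered interest parity, F = S · (1+r_JPY)^T / (1+r_GBP)^T
= 169.83 × 1.006928 / 1.010944 = 169.83 × 0.996027
F = 169.16 JPY per GBP

169.16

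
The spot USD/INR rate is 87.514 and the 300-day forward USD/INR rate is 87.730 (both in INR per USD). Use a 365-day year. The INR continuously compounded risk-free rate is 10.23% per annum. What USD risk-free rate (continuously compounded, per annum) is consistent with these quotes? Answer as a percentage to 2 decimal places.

9.93%

F = S·e^((r_INR − r_USD)T) ⇒ r_USD = r_INR − ln(F/S)/T
ln(87.730/87.514) = 0.002465; /(300/365) = 0.002999
r_USD = 0.1023 − 0.002999 = 0.099301
r_USD = 9.93%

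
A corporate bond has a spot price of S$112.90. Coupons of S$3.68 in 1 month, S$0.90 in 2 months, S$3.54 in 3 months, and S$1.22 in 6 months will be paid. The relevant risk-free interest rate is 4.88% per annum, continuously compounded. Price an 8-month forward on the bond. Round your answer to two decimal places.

S$107.08

PV(coupons) I = 3.68·e^(−0.0488·1/12) + 0.90·e^(−0.0488·2/12) + 3.54·e^(−0.0488·3/12) + 1.22·e^(−0.0488·6/12)
I = 3.6651 + 0.8927 + 3.4971 + 1.1906 = 9.2455
F = (S − I)·e^(rT) = (112.90 − 9.2455) · e^(0.0488·8/12)
= 103.6545 · e^0.032533 = 103.6545 × 1.033068 = S$107.08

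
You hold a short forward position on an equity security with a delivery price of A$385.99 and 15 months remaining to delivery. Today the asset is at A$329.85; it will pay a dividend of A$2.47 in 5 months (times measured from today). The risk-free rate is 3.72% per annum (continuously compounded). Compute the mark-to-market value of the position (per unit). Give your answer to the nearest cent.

PV(remaining dividends) I = 2.47·e^(−0.0372·5/12) = 2.4320
Current forward F = (S − I)·e^(rT) = (329.85 − 2.4320)·e^(0.0372·15/12) = 327.4180 × 1.047598 = 343.0024
Value (long) = (F − K)·e^(−rT) = (343.0024 − 385.99) × 0.954565 = -41.0345
Short position value = −(long value) = A$41.03

A$41.03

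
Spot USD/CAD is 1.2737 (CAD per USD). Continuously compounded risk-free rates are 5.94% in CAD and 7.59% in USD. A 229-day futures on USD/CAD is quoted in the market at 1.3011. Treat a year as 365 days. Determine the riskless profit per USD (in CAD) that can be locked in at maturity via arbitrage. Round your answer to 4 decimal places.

0.0405 per USD (in CAD)

Fair futures: F* = S·e^(carry·T), with carry = (r_CAD − r_USD) = 0.0594 − 0.0759 = -0.0165
F* = 1.2737 · e^(-0.0165 × 229/365) = 1.2737 · e^-0.010352 = 1.2737 × 0.989701 = 1.2606
Market 1.3011 > fair 1.2606: forward overpriced → cash-and-carry (buy spot, short the forward).
At maturity, profit = |F_mkt − F*| = |1.3011 − 1.2606| = 0.0405 per USD (in CAD)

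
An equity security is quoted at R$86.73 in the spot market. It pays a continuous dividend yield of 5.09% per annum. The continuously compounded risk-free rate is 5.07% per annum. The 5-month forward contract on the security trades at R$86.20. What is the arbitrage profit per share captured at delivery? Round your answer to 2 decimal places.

R$0.52 per share

Fair forward: F* = S·e^(carry·T), with carry = (r − q) = 0.0507 − 0.0509 = -0.0002
F* = 86.73 · e^(-0.0002 × 5/12) = 86.73 · e^-0.000083 = 86.73 × 0.999917 = R$86.7228
Market R$86.20 < fair R$86.7228: forward underpriced → reverse cash-and-carry (short spot, go long the forward).
At maturity, profit = |F_mkt − F*| = |86.20 − 86.7228| = R$0.52 per share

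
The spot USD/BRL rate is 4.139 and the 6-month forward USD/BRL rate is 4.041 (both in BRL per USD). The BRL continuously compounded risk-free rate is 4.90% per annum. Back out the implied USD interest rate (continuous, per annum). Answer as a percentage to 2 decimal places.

9.69%

F = S·e^((r_BRL − r_USD)T) ⇒ r_USD = r_BRL − ln(F/S)/T
ln(4.041/4.139) = -0.023962; /(6/12) = -0.047924
r_USD = 0.0490 + 0.047924 = 0.096924
r_USD = 9.69%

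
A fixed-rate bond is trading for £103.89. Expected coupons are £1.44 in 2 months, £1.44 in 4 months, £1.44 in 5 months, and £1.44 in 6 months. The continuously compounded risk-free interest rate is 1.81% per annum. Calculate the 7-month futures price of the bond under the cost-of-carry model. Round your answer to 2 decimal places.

PV(coupons) I = 1.44·e^(−0.0181·2/12) + 1.44·e^(−0.0181·4/12) + 1.44·e^(−0.0181·5/12) + 1.44·e^(−0.0181·6/12)
I = 1.4357 + 1.4313 + 1.4292 + 1.4270 = 5.7232
F = (S − I)·e^(rT) = (103.89 − 5.7232) · e^(0.0181·7/12)
= 98.1668 · e^0.010558 = 98.1668 × 1.010614 = £99.21

£99.21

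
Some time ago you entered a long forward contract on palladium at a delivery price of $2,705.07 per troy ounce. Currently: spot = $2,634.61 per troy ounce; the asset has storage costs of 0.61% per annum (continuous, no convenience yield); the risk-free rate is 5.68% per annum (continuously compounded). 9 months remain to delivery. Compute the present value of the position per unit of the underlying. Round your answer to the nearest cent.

Current fair forward for the remaining 9 months: F = S·e^((r + u)·T), (r + u) = 0.0568 + 0.0061 = 0.0629
F = 2634.61 · e^(0.0629 × 9/12) = 2634.61 × 1.04830545 = 2761.8760
Value of long forward = (F − K)·e^(−rT) = (2761.8760 − 2705.07) · e^(−0.0568·9/12)
= 56.8060 × 0.95829463 = 54.44

$54.44 per troy ounce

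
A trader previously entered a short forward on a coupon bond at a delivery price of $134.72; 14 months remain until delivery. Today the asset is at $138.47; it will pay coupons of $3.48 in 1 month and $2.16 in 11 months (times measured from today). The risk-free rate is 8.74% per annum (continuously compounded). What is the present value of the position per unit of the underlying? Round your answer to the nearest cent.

-$11.36

PV(remaining coupons) I = 3.48·e^(−0.0874·1/12) + 2.16·e^(−0.0874·11/12) = 5.4484
Current forward F = (S − I)·e^(rT) = (138.47 − 5.4484)·e^(0.0874·14/12) = 133.0216 × 1.107347 = 147.3011
Value (long) = (F − K)·e^(−rT) = (147.3011 − 134.72) × 0.903060 = 11.3615
Short position value = −(long value) = -$11.36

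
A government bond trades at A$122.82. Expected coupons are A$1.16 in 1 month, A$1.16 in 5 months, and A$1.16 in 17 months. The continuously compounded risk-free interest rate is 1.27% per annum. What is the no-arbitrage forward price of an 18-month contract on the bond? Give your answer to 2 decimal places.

PV(coupons) I = 1.16·e^(−0.0127·1/12) + 1.16·e^(−0.0127·5/12) + 1.16·e^(−0.0127·17/12)
I = 1.1588 + 1.1539 + 1.1393 = 3.4520
F = (S − I)·e^(rT) = (122.82 − 3.4520) · e^(0.0127·18/12)
= 119.3680 · e^0.019050 = 119.3680 × 1.019233 = A$121.66

A$121.66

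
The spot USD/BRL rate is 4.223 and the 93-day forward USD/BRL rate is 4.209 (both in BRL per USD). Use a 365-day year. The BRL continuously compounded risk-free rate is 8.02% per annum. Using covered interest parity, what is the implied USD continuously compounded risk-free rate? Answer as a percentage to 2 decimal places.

9.32%

F = S·e^((r_BRL − r_USD)T) ⇒ r_USD = r_BRL − ln(F/S)/T
ln(4.209/4.223) = -0.003321; /(93/365) = -0.013034
r_USD = 0.0802 + 0.013034 = 0.093234
r_USD = 9.32%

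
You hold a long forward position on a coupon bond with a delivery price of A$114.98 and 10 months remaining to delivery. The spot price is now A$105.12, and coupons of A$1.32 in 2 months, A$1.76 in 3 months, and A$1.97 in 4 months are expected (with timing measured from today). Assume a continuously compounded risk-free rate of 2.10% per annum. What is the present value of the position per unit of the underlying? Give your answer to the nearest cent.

-A$12.89

PV(remaining coupons) I = 1.32·e^(−0.0210·2/12) + 1.76·e^(−0.0210·3/12) + 1.97·e^(−0.0210·4/12) = 5.0224
Current forward F = (S − I)·e^(rT) = (105.12 − 5.0224)·e^(0.0210·10/12) = 100.0976 × 1.017654 = 101.8647
Value (long) = (F − K)·e^(−rT) = (101.8647 − 114.98) × 0.982652 = -12.8878
Value = -A$12.89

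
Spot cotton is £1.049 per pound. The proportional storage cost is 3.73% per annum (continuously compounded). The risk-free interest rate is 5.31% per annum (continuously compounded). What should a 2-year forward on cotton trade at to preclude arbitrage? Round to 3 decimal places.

£1.257 per pound

Net carry = r + u − y = 0.0531 + 0.0373 − 0.0000 = 0.0904
F = S·e^((r+u−y)T) = 1.049 · e^(0.0904 × 2) = 1.049 · e^0.180800
= 1.049 × 1.198176 = £1.257 per pound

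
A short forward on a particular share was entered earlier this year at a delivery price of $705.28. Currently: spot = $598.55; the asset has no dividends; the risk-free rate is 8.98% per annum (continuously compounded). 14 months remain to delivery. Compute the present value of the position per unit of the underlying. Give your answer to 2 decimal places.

$36.58

Current fair forward for the remaining 14 months: F = S·e^(r·T), r = 0.0898
F = 598.55 · e^(0.0898 × 14/12) = 598.55 × 1.110451 = 664.6604
Value of long forward = (F − K)·e^(−rT) = (664.6604 − 705.28) · e^(−0.0898·14/12)
= -40.6196 × 0.900535 = -36.58
Short position value = −(long value) = $36.58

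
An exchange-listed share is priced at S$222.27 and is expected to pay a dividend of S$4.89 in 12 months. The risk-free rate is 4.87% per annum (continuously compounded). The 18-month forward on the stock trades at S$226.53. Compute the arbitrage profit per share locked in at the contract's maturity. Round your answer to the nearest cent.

S$7.57 per share

PV(dividends) I = 4.89·e^(−0.0487·12/12) = 4.6576
Fair forward F* = (S − I)·e^(rT) = (222.27 − 4.6576)·e^0.073050 = 217.6124 × 1.075784 = 234.1039
Market S$226.53 < fair 234.1039: forward underpriced → reverse cash-and-carry (short the stock, invest proceeds at r, pay the dividends, go long the forward).
Profit at T = |F_mkt − F*| = |226.53 − 234.1039| = S$7.57 per share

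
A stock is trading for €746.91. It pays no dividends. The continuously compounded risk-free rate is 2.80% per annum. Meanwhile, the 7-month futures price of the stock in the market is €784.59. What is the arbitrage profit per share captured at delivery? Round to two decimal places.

Fair futures: F* = S·e^(carry·T), with carry = r = 0.0280
F* = 746.91 · e^(0.0280 × 7/12) = 746.91 · e^0.016333 = 746.91 × 1.016467 = €759.2094
Market €784.59 > fair €759.2094: forward overpriced → cash-and-carry (buy spot, short the forward).
At maturity, profit = |F_mkt − F*| = |784.59 − 759.2094| = €25.38 per share

€25.38 per share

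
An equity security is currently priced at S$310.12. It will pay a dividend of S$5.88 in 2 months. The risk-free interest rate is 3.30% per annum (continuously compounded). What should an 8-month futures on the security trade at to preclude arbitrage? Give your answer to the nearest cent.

S$311.04

PV(dividends) I = 5.88·e^(−0.0330·2/12)
I = 5.8477
F = (S − I)·e^(rT) = (310.12 − 5.8477) · e^(0.0330·8/12)
= 304.2723 · e^0.022000 = 304.2723 × 1.022244 = S$311.04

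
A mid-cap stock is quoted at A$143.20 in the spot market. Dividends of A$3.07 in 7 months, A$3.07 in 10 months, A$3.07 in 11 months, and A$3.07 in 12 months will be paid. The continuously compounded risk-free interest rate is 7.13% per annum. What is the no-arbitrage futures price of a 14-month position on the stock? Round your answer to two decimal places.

A$143.05

PV(dividends) I = 3.07·e^(−0.0713·7/12) + 3.07·e^(−0.0713·10/12) + 3.07·e^(−0.0713·11/12) + 3.07·e^(−0.0713·12/12)
I = 2.9449 + 2.8929 + 2.8758 + 2.8587 = 11.5723
F = (S − I)·e^(rT) = (143.20 − 11.5723) · e^(0.0713·14/12)
= 131.6277 · e^0.083183 = 131.6277 × 1.086741 = A$143.05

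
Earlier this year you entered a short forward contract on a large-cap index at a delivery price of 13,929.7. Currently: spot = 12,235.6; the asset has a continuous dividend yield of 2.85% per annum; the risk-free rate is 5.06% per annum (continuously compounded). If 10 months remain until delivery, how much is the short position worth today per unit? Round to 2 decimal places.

1406.11

Current fair forward for the remaining 10 months: F = S·e^((r − q)·T), (r − q) = 0.0506 − 0.0285 = 0.0221
F = 12235.6 · e^(0.0221 × 10/12) = 12235.6 × 1.01858730 = 12463.0268
Value of long forward = (F − K)·e^(−rT) = (12463.0268 − 13929.7) · e^(−0.0506·10/12)
= -1466.6732 × 0.95870998 = -1406.11
Short position value = −(long value) = 1406.11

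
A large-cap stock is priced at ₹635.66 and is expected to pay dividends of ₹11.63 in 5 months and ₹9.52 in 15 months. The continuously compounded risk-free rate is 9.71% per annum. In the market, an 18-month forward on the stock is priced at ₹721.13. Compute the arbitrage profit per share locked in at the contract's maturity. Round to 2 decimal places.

₹8.48 per share

PV(dividends) I = 11.63·e^(−0.0971·5/12) + 9.52·e^(−0.0971·15/12) = 19.6007
Fair forward F* = (S − I)·e^(rT) = (635.66 − 19.6007)·e^0.145650 = 616.0593 × 1.156791 = 712.6519
Market ₹721.13 > fair 712.6519: forward overpriced → cash-and-carry (borrow at r, buy the stock and collect the dividends, short the forward).
Profit at T = |F_mkt − F*| = |721.13 − 712.6519| = ₹8.48 per share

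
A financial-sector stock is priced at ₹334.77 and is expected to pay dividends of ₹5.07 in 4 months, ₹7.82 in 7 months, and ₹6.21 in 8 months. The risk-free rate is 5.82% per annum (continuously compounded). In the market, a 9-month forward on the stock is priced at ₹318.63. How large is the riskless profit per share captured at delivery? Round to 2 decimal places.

₹11.75 per share

PV(dividends) I = 5.07·e^(−0.0582·4/12) + 7.82·e^(−0.0582·7/12) + 6.21·e^(−0.0582·8/12) = 18.5052
Fair forward F* = (S − I)·e^(rT) = (334.77 − 18.5052)·e^0.043650 = 316.2648 × 1.044617 = 330.3756
Market ₹318.63 < fair 330.3756: forward underpriced → reverse cash-and-carry (short the stock, invest proceeds at r, pay the dividends, go long the forward).
Profit at T = |F_mkt − F*| = |318.63 − 330.3756| = ₹11.75 per share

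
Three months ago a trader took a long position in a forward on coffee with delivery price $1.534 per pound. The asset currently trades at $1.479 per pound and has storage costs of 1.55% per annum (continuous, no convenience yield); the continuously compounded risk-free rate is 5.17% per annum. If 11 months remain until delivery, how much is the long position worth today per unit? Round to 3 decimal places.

Current fair forward for the remaining 11 months: F = S·e^((r + u)·T), (r + u) = 0.0517 + 0.0155 = 0.0672
F = 1.479 · e^(0.0672 × 11/12) = 1.479 × 1.063537 = 1.5730
Value of long forward = (F − K)·e^(−rT) = (1.5730 − 1.534) · e^(−0.0517·11/12)
= 0.0390 × 0.953714 = 0.037

$0.037 per pound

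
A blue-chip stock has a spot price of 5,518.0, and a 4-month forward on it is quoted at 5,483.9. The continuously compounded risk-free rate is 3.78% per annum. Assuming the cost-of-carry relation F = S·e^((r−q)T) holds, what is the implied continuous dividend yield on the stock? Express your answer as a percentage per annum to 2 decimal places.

From F = S·e^((r−q)T): (r − q) = ln(F/S)/T
ln(5483.9/5518.0) = ln(0.993820) = -0.006199
(r − q) = -0.006199 / (4/12) = -0.018597
q = r − ln(F/S)/T = 0.0378 + 0.018597 = 0.056397
q = 5.64%

5.64%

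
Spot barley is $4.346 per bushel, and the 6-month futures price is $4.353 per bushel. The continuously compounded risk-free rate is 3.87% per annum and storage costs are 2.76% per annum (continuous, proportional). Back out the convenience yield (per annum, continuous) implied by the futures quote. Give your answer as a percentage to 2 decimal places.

6.31%

F = S·e^((r+u−y)T) ⇒ (r+u−y) = ln(F/S)/T
ln(4.353/4.346) = 0.001609; /T ⇒ 0.003218
y = r + u − ln(F/S)/T = 0.0387 + 0.0276 − 0.003218 = 0.063082
y = 6.31%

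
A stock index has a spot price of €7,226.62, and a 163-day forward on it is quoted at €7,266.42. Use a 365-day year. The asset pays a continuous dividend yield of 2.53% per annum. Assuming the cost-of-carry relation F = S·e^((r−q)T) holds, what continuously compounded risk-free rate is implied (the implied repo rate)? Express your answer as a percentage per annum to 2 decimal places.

From F = S·e^((r−q)T): (r − q) = ln(F/S)/T
ln(7266.42/7226.62) = ln(1.005507) = 0.005492
(r − q) = 0.005492 / (163/365) = 0.012298
r = ln(F/S)/T + q = 0.012298 + 0.0253 = 0.037598
r = 3.76%

3.76%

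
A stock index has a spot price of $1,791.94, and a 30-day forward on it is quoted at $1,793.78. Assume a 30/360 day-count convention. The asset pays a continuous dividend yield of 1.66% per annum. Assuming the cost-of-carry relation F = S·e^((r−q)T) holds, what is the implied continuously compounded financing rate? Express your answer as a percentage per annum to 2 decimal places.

From F = S·e^((r−q)T): (r − q) = ln(F/S)/T
ln(1793.78/1791.94) = ln(1.001027) = 0.001026
(r − q) = 0.001026 / (30/360) = 0.012312
r = ln(F/S)/T + q = 0.012312 + 0.0166 = 0.028912
r = 2.89%

2.89%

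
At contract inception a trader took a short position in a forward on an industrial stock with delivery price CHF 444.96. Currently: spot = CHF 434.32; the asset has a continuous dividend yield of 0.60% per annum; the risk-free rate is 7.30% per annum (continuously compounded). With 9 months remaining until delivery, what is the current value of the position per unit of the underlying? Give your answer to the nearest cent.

-CHF 11.12

Current fair forward for the remaining 9 months: F = S·e^((r − q)·T), (r − q) = 0.0730 − 0.0060 = 0.0670
F = 434.32 · e^(0.0670 × 9/12) = 434.32 × 1.051534 = 456.7022
Value of long forward = (F − K)·e^(−rT) = (456.7022 − 444.96) · e^(−0.0730·9/12)
= 11.7422 × 0.946722 = 11.12
Short position value = −(long value) = -CHF 11.12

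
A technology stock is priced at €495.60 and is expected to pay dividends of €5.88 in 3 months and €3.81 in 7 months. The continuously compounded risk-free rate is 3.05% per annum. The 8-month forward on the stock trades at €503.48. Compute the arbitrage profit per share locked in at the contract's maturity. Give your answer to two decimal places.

€7.47 per share

PV(dividends) I = 5.88·e^(−0.0305·3/12) + 3.81·e^(−0.0305·7/12) = 9.5781
Fair forward F* = (S − I)·e^(rT) = (495.60 − 9.5781)·e^0.020333 = 486.0219 × 1.020541 = 496.0053
Market €503.48 > fair 496.0053: forward overpriced → cash-and-carry (borrow at r, buy the stock and collect the dividends, short the forward).
Profit at T = |F_mkt − F*| = |503.48 − 496.0053| = €7.47 per share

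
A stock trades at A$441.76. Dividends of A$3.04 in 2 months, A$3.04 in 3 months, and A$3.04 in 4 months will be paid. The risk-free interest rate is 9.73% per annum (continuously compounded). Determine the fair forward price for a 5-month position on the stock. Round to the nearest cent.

A$450.77

PV(dividends) I = 3.04·e^(−0.0973·2/12) + 3.04·e^(−0.0973·3/12) + 3.04·e^(−0.0973·4/12)
I = 2.9911 + 2.9669 + 2.9430 = 8.9010
F = (S − I)·e^(rT) = (441.76 − 8.9010) · e^(0.0973·5/12)
= 432.8590 · e^0.040542 = 432.8590 × 1.041375 = A$450.77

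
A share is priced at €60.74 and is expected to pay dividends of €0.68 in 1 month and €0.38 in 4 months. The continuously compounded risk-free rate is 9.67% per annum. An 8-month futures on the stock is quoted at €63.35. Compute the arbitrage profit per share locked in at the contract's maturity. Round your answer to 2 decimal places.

€0.32 per share

PV(dividends) I = 0.68·e^(−0.0967·1/12) + 0.38·e^(−0.0967·4/12) = 1.0425
Fair futures F* = (S − I)·e^(rT) = (60.74 − 1.0425)·e^0.064467 = 59.6975 × 1.066590 = 63.6728
Market €63.35 < fair 63.6728: forward underpriced → reverse cash-and-carry (short the stock, invest proceeds at r, pay the dividends, go long the forward).
Profit at T = |F_mkt − F*| = |63.35 − 63.6728| = €0.32 per share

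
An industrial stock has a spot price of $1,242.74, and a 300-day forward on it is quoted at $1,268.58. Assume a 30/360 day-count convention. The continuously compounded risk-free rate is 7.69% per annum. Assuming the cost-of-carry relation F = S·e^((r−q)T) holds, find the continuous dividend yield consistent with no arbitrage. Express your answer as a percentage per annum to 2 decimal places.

5.22%

From F = S·e^((r−q)T): (r − q) = ln(F/S)/T
ln(1268.58/1242.74) = ln(1.020793) = 0.020580
(r − q) = 0.020580 / (300/360) = 0.024696
q = r − ln(F/S)/T = 0.0769 − 0.024696 = 0.052204
q = 5.22%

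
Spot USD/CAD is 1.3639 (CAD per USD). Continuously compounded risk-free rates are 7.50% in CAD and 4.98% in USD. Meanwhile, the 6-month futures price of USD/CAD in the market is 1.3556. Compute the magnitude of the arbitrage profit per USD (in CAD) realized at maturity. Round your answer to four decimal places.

Fair futures: F* = S·e^(carry·T), with carry = (r_CAD − r_USD) = 0.0750 − 0.0498 = 0.0252
F* = 1.3639 · e^(0.0252 × 6/12) = 1.3639 · e^0.012600 = 1.3639 × 1.012680 = 1.3812
Market 1.3556 < fair 1.3812: forward underpriced → reverse cash-and-carry (short spot, go long the forward).
At maturity, profit = |F_mkt − F*| = |1.3556 − 1.3812| = 0.0256 per USD (in CAD)

0.0256 per USD (in CAD)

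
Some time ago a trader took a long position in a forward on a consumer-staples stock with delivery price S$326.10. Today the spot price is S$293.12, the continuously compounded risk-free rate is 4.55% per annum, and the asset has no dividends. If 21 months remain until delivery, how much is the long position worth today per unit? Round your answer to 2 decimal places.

Current fair forward for the remaining 21 months: F = S·e^(r·T), r = 0.0455
F = 293.12 · e^(0.0455 × 21/12) = 293.12 × 1.082881 = 317.4141
Value of long forward = (F − K)·e^(−rT) = (317.4141 − 326.10) · e^(−0.0455·21/12)
= -8.6859 × 0.923463 = -8.02

-S$8.02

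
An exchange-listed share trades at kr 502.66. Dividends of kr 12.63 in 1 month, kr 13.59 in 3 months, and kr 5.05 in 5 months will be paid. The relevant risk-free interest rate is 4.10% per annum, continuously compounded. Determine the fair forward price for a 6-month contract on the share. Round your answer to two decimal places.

PV(dividends) I = 12.63·e^(−0.0410·1/12) + 13.59·e^(−0.0410·3/12) + 5.05·e^(−0.0410·5/12)
I = 12.5869 + 13.4514 + 4.9645 = 31.0028
F = (S − I)·e^(rT) = (502.66 − 31.0028) · e^(0.0410·6/12)
= 471.6572 · e^0.020500 = 471.6572 × 1.020712 = kr 481.43

kr 481.43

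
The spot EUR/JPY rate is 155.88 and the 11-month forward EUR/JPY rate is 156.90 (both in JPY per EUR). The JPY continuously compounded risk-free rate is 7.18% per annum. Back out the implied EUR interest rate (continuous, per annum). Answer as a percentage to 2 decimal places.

6.47%

F = S·e^((r_JPY − r_EUR)T) ⇒ r_EUR = r_JPY − ln(F/S)/T
ln(156.90/155.88) = 0.006522; /(11/12) = 0.007115
r_EUR = 0.0718 − 0.007115 = 0.064685
r_EUR = 6.47%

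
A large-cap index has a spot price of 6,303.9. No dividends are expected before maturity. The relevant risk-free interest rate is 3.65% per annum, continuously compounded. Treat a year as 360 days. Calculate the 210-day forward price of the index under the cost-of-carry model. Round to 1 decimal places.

F = S·e^(rT) = 6303.9 · e^(0.0365 × 210/360)
= 6303.9 · e^0.021292 = 6303.9 × 1.021520
F = 6,439.6

6,439.6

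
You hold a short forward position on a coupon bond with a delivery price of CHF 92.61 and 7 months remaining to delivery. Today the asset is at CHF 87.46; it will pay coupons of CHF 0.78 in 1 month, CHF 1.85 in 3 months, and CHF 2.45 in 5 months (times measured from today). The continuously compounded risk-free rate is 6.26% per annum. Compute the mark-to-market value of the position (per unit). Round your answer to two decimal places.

PV(remaining coupons) I = 0.78·e^(−0.0626·1/12) + 1.85·e^(−0.0626·3/12) + 2.45·e^(−0.0626·5/12) = 4.9841
Current forward F = (S − I)·e^(rT) = (87.46 − 4.9841)·e^(0.0626·7/12) = 82.4759 × 1.037192 = 85.5433
Value (long) = (F − K)·e^(−rT) = (85.5433 − 92.61) × 0.964142 = -6.8133
Short position value = −(long value) = CHF 6.81

CHF 6.81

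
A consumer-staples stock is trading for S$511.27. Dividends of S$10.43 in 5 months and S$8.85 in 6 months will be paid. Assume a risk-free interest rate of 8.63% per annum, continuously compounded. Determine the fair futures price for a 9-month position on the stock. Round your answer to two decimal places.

PV(dividends) I = 10.43·e^(−0.0863·5/12) + 8.85·e^(−0.0863·6/12)
I = 10.0616 + 8.4762 = 18.5378
F = (S − I)·e^(rT) = (511.27 − 18.5378) · e^(0.0863·9/12)
= 492.7322 · e^0.064725 = 492.7322 × 1.066866 = S$525.68

S$525.68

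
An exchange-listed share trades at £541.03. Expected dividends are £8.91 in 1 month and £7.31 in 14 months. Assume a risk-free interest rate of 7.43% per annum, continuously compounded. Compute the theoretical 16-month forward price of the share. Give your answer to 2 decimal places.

£580.19

PV(dividends) I = 8.91·e^(−0.0743·1/12) + 7.31·e^(−0.0743·14/12)
I = 8.8550 + 6.7030 = 15.5580
F = (S − I)·e^(rT) = (541.03 − 15.5580) · e^(0.0743·16/12)
= 525.4720 · e^0.099067 = 525.4720 × 1.104140 = £580.19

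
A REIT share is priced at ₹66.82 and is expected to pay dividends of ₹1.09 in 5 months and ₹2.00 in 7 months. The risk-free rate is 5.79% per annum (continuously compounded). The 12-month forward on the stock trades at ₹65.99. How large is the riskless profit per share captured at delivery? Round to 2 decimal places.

PV(dividends) I = 1.09·e^(−0.0579·5/12) + 2.00·e^(−0.0579·7/12) = 2.9976
Fair forward F* = (S − I)·e^(rT) = (66.82 − 2.9976)·e^0.057900 = 63.8224 × 1.059609 = 67.6268
Market ₹65.99 < fair 67.6268: forward underpriced → reverse cash-and-carry (short the stock, invest proceeds at r, pay the dividends, go long the forward).
Profit at T = |F_mkt − F*| = |65.99 − 67.6268| = ₹1.64 per share

₹1.64 per share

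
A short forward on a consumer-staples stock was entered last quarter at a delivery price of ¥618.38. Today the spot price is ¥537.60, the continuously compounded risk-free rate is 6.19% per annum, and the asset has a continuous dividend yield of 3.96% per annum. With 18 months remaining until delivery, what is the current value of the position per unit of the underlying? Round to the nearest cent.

¥56.95

Current fair forward for the remaining 18 months: F = S·e^((r − q)·T), (r − q) = 0.0619 − 0.0396 = 0.0223
F = 537.60 · e^(0.0223 × 18/12) = 537.60 × 1.034016 = 555.8870
Value of long forward = (F − K)·e^(−rT) = (555.8870 − 618.38) · e^(−0.0619·18/12)
= -62.4930 × 0.911330 = -56.95
Short position value = −(long value) = ¥56.95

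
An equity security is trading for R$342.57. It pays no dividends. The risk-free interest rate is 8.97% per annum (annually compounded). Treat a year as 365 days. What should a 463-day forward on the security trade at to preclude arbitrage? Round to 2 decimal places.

R$382.01

F = S · (1+r)^T
= 342.57 × 1.115125
F = R$382.01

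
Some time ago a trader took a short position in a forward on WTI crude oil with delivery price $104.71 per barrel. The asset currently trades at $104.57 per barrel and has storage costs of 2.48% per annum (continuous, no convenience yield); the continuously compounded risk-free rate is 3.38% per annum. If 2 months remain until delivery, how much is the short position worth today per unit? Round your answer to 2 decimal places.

Current fair forward for the remaining 2 months: F = S·e^((r + u)·T), (r + u) = 0.0338 + 0.0248 = 0.0586
F = 104.57 · e^(0.0586 × 2/12) = 104.57 × 1.009815 = 105.5964
Value of long forward = (F − K)·e^(−rT) = (105.5964 − 104.71) · e^(−0.0338·2/12)
= 0.8864 × 0.994383 = 0.88
Short position value = −(long value) = -$0.88

-$0.88 per barrel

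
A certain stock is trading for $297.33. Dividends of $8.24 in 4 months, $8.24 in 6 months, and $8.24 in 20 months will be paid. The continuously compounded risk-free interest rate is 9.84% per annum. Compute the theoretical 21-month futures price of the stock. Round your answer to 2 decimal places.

$326.10

PV(dividends) I = 8.24·e^(−0.0984·4/12) + 8.24·e^(−0.0984·6/12) + 8.24·e^(−0.0984·20/12)
I = 7.9741 + 7.8444 + 6.9936 = 22.8121
F = (S − I)·e^(rT) = (297.33 − 22.8121) · e^(0.0984·21/12)
= 274.5179 · e^0.172200 = 274.5179 × 1.187915 = $326.10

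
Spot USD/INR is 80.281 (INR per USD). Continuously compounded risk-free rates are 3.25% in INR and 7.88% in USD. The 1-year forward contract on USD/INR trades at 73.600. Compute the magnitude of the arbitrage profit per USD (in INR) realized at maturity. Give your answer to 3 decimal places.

Fair forward: F* = S·e^(carry·T), with carry = (r_INR − r_USD) = 0.0325 − 0.0788 = -0.0463
F* = 80.281 · e^(-0.0463 × 1) = 80.281 · e^-0.046300 = 80.281 × 0.954755 = 76.6487
Market 73.600 < fair 76.6487: forward underpriced → reverse cash-and-carry (short spot, go long the forward).
At maturity, profit = |F_mkt − F*| = |73.600 − 76.6487| = 3.049 per USD (in INR)

3.049 per USD (in INR)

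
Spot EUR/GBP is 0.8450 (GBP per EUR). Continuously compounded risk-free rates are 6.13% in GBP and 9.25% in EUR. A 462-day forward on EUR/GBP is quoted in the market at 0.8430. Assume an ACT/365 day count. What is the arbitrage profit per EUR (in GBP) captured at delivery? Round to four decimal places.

Fair forward: F* = S·e^(carry·T), with carry = (r_GBP − r_EUR) = 0.0613 − 0.0925 = -0.0312
F* = 0.8450 · e^(-0.0312 × 462/365) = 0.8450 · e^-0.039492 = 0.8450 × 0.961278 = 0.8123
Market 0.8430 > fair 0.8123: forward overpriced → cash-and-carry (buy spot, short the forward).
At maturity, profit = |F_mkt − F*| = |0.8430 − 0.8123| = 0.0307 per EUR (in GBP)

0.0307 per EUR (in GBP)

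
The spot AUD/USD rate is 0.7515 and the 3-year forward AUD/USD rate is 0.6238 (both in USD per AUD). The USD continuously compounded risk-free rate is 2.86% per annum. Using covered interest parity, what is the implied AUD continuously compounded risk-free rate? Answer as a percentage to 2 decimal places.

F = S·e^((r_USD − r_AUD)T) ⇒ r_AUD = r_USD − ln(F/S)/T
ln(0.6238/0.7515) = -0.186241; /(3) = -0.062080
r_AUD = 0.0286 + 0.062080 = 0.090680
r_AUD = 9.07%

9.07%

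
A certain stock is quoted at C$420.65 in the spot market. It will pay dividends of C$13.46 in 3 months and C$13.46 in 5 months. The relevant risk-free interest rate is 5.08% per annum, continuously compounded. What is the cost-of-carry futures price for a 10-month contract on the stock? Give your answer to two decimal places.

PV(dividends) I = 13.46·e^(−0.0508·3/12) + 13.46·e^(−0.0508·5/12)
I = 13.2901 + 13.1781 = 26.4682
F = (S − I)·e^(rT) = (420.65 − 26.4682) · e^(0.0508·10/12)
= 394.1818 · e^0.042333 = 394.1818 × 1.043242 = C$411.23

C$411.23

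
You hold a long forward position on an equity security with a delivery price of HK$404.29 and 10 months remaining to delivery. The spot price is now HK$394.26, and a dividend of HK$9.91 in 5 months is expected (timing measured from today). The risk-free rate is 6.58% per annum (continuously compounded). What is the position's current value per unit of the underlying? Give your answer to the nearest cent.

HK$1.90

PV(remaining dividends) I = 9.91·e^(−0.0658·5/12) = 9.6420
Current forward F = (S − I)·e^(rT) = (394.26 − 9.6420)·e^(0.0658·10/12) = 384.6180 × 1.056365 = 406.2970
Value (long) = (F − K)·e^(−rT) = (406.2970 − 404.29) × 0.946643 = 1.8999
Value = HK$1.90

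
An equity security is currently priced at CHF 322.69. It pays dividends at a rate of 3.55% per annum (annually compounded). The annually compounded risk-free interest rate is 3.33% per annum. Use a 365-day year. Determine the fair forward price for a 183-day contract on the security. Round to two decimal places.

F = S · (1+r)^T / (1+q)^T
= 322.69 × 1.016559 / 1.017644 = 322.69 × 0.998934
F = CHF 322.35

CHF 322.35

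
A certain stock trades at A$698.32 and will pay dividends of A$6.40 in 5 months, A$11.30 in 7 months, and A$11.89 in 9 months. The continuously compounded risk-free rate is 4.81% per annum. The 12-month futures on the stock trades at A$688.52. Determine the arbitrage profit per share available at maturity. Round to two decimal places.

PV(dividends) I = 6.40·e^(−0.0481·5/12) + 11.30·e^(−0.0481·7/12) + 11.89·e^(−0.0481·9/12) = 28.7291
Fair futures F* = (S − I)·e^(rT) = (698.32 − 28.7291)·e^0.048100 = 669.5909 × 1.049276 = 702.5857
Market A$688.52 < fair 702.5857: forward underpriced → reverse cash-and-carry (short the stock, invest proceeds at r, pay the dividends, go long the forward).
Profit at T = |F_mkt − F*| = |688.52 − 702.5857| = A$14.07 per share

A$14.07 per share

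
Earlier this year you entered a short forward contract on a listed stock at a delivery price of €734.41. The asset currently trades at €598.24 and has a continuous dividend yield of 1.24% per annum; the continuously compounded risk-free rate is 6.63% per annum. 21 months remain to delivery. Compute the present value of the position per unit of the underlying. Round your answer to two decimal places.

€68.56

Current fair forward for the remaining 21 months: F = S·e^((r − q)·T), (r − q) = 0.0663 − 0.0124 = 0.0539
F = 598.24 · e^(0.0539 × 21/12) = 598.24 × 1.098917 = 657.4161
Value of long forward = (F − K)·e^(−rT) = (657.4161 − 734.41) · e^(−0.0663·21/12)
= -76.9939 × 0.890453 = -68.56
Short position value = −(long value) = €68.56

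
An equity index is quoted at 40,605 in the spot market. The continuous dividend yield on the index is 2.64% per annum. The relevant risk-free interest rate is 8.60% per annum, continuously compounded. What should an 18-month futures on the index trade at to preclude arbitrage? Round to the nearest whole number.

F = S·e^((r − q)T) = 40605 · e^((0.0860 − 0.0264) × 18/12)
= 40605 · e^0.089400 = 40605 × 1.093518
F = 44,402

44,402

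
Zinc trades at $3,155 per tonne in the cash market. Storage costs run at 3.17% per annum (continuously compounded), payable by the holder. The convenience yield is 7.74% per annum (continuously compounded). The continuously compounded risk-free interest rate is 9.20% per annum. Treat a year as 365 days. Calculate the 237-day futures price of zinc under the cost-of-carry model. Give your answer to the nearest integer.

$3,251 per tonne

Net carry = r + u − y = 0.0920 + 0.0317 − 0.0774 = 0.0463
F = S·e^((r+u−y)T) = 3155 · e^(0.0463 × 237/365) = 3155 · e^0.030063
= 3155 × 1.030519 = $3,251 per tonne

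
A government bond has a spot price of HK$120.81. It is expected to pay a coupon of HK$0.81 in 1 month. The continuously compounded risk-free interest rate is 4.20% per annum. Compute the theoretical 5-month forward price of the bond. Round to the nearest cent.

PV(coupons) I = 0.81·e^(−0.0420·1/12)
I = 0.8072
F = (S − I)·e^(rT) = (120.81 − 0.8072) · e^(0.0420·5/12)
= 120.0028 · e^0.017500 = 120.0028 × 1.017654 = HK$122.12

HK$122.12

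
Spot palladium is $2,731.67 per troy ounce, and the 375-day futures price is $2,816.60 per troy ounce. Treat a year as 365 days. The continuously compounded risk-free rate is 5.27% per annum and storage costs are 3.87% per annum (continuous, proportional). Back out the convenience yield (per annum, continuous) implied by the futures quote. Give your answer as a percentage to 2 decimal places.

F = S·e^((r+u−y)T) ⇒ (r+u−y) = ln(F/S)/T
ln(2816.60/2731.67) = 0.030617; /T ⇒ 0.029801
y = r + u − ln(F/S)/T = 0.0527 + 0.0387 − 0.029801 = 0.061599
y = 6.16%

6.16%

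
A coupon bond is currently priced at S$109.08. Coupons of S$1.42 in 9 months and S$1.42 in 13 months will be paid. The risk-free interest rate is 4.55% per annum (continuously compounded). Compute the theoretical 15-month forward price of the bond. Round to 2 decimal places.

S$112.58

PV(coupons) I = 1.42·e^(−0.0455·9/12) + 1.42·e^(−0.0455·13/12)
I = 1.3724 + 1.3517 = 2.7241
F = (S − I)·e^(rT) = (109.08 − 2.7241) · e^(0.0455·15/12)
= 106.3559 · e^0.056875 = 106.3559 × 1.058523 = S$112.58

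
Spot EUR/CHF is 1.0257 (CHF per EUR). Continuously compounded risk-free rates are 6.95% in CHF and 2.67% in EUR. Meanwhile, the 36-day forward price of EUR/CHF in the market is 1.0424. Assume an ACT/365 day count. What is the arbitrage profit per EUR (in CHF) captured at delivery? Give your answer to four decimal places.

Fair forward: F* = S·e^(carry·T), with carry = (r_CHF − r_EUR) = 0.0695 − 0.0267 = 0.0428
F* = 1.0257 · e^(0.0428 × 36/365) = 1.0257 · e^0.004221 = 1.0257 × 1.004230 = 1.0300
Market 1.0424 > fair 1.0300: forward overpriced → cash-and-carry (buy spot, short the forward).
At maturity, profit = |F_mkt − F*| = |1.0424 − 1.0300| = 0.0124 per EUR (in CHF)

0.0124 per EUR (in CHF)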